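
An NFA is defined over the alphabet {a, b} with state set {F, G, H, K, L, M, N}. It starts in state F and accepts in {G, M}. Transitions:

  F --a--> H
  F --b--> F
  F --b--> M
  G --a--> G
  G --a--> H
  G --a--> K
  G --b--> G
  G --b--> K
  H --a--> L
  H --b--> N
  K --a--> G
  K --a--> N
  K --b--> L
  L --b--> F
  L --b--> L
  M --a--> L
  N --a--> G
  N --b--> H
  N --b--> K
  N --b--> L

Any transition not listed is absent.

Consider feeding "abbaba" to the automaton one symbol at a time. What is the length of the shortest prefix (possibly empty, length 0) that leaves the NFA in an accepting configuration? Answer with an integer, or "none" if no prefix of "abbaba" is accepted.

4

Start in {F}.
Read 'a': {F} → {H}.
Read 'b': {H} → {N}.
Read 'b': {N} → {H, K, L}.
Read 'a': {H, K, L} → {G, L, N}.
None of the earlier sets intersect F, but {G, L, N} does.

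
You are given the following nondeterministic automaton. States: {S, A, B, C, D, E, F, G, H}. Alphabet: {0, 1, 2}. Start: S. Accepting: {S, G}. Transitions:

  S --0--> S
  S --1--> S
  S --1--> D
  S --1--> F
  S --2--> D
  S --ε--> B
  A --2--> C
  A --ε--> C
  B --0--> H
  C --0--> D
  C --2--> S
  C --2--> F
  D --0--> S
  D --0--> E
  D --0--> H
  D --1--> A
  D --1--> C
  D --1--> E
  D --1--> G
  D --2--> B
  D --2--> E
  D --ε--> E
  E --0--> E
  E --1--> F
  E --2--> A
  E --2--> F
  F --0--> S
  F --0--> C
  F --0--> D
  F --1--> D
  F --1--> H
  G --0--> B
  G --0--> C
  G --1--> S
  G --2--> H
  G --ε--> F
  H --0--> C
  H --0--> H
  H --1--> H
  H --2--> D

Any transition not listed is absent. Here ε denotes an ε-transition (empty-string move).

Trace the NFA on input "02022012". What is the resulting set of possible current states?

Start: ε-closure({S}) = {S, B}.
Read '0': {S, B} → {S, B, H}.
Read '2': {S, B, H} → {D, E}.
Read '0': {D, E} → {S, B, E, H}.
Read '2': {S, B, E, H} → {A, C, D, E, F}.
Read '2': {A, C, D, E, F} → {S, A, B, C, E, F}.
Read '0': {S, A, B, C, E, F} → {S, B, C, D, E, H}.
Read '1': {S, B, C, D, E, H} → {S, A, B, C, D, E, F, G, H}.
Read '2': {S, A, B, C, D, E, F, G, H} → {S, A, B, C, D, E, F, H}.

{S, A, B, C, D, E, F, H}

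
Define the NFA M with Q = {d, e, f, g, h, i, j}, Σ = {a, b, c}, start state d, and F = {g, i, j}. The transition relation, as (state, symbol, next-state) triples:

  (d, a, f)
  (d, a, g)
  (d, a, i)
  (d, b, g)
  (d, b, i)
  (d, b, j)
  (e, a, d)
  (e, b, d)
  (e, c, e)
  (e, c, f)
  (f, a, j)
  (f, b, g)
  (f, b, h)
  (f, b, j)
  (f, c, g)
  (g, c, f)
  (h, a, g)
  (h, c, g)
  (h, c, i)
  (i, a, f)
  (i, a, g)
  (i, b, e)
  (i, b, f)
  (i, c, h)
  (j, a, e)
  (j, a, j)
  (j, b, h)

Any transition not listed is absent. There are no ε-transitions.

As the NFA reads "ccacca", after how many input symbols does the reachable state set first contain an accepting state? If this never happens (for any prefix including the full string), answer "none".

Start in {d}.
Read 'c': d→∅; now ∅.
The set is empty and remains empty for the remaining 5 symbols.
No reachable set along the way intersects F.

none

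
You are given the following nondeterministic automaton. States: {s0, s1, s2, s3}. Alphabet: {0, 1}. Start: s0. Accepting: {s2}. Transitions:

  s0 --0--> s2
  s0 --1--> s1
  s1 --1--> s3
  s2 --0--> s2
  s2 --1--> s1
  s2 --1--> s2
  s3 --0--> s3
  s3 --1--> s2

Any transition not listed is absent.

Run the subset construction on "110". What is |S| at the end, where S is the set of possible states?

Start in {s0}.
Read '1': s0→{s1}; now {s1}.
Read '1': s1→{s3}; now {s3}.
Read '0': s3→{s3}; now {s3}.
That set has 1 state.

1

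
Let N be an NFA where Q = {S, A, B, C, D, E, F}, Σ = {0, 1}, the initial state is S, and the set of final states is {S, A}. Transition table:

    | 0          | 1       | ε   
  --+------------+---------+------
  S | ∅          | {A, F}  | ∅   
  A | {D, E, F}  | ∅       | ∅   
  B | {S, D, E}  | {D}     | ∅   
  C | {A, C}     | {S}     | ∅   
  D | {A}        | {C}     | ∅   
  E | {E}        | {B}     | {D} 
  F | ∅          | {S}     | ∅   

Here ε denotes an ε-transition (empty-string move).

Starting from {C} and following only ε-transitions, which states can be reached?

Begin with {C}.
No ε-moves leave this set, so the closure equals the set itself.

{C}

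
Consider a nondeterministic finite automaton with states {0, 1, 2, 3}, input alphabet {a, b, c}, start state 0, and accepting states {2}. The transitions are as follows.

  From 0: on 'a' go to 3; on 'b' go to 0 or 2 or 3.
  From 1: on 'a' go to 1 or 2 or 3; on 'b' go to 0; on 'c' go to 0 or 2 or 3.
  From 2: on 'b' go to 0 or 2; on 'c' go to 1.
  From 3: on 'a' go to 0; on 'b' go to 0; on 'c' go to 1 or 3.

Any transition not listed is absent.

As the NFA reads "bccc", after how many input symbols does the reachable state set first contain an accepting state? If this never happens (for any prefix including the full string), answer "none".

1

Start in {0}.
Read 'b': {0} → {0, 2, 3}.
None of the earlier sets intersect F, but {0, 2, 3} does.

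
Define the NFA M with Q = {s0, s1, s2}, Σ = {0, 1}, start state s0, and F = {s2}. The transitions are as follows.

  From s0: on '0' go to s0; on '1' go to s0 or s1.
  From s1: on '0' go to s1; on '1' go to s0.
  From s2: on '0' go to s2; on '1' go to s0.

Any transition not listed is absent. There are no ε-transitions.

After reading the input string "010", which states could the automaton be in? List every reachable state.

Start in {s0}.
Read '0': s0→{s0}; now {s0}.
Read '1': s0→{s0, s1}; now {s0, s1}.
Read '0': s0→{s0}, s1→{s1}; now {s0, s1}.

{s0, s1}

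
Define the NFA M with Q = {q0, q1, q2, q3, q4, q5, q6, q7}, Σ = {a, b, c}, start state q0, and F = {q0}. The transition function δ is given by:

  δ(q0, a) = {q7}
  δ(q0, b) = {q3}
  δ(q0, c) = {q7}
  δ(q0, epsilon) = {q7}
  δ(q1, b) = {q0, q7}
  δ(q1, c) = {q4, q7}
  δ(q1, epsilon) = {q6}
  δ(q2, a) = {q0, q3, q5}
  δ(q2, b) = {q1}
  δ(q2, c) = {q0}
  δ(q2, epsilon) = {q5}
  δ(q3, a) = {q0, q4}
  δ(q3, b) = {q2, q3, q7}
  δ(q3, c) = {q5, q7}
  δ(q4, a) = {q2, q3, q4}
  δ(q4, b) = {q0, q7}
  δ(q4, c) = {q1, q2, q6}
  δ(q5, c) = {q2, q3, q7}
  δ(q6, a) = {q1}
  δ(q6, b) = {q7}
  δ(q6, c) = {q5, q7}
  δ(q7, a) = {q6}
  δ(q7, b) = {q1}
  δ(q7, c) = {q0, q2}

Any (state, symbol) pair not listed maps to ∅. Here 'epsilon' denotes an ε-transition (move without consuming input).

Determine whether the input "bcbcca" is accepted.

Yes

Start: ε-closure({q0}) = {q0, q7}.
Read 'b': {q0, q7} → {q1, q3, q6}.
Read 'c': {q1, q3, q6} → {q4, q5, q7}.
Read 'b': {q4, q5, q7} → {q0, q1, q6, q7}.
Read 'c': {q0, q1, q6, q7} → {q0, q2, q4, q5, q7}.
Read 'c': {q0, q2, q4, q5, q7} → {q0, q1, q2, q3, q5, q6, q7}.
Read 'a': {q0, q1, q2, q3, q5, q6, q7} → {q0, q1, q3, q4, q5, q6, q7}.
The final set {q0, q1, q3, q4, q5, q6, q7} contains the accepting state q0.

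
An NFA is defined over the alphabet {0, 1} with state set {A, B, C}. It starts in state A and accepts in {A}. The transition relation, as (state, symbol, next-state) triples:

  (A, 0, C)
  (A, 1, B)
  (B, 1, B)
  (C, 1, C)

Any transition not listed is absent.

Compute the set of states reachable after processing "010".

∅

Start in {A}.
Read '0': A→{C}; now {C}.
Read '1': C→{C}; now {C}.
Read '0': C→∅; now ∅.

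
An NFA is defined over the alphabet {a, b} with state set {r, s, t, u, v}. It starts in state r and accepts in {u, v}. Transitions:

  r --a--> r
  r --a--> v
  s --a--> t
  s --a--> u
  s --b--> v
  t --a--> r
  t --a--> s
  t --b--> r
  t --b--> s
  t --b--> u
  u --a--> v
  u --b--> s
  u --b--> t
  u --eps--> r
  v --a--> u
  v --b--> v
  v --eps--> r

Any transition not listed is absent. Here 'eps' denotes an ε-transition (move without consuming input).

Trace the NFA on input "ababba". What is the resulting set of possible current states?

{r, t, u, v}

Start in {r}.
Read 'a': r→{r, v}; now {r, v}.
Read 'b': r→∅, v→{v}; union {v}; ε-closure = {r, v}.
Read 'a': r→{r, v}, v→{u}; now {r, u, v}.
Read 'b': r→∅, u→{s, t}, v→{v}; union {s, t, v}; ε-closure = {r, s, t, v}.
Read 'b': r→∅, s→{v}, t→{r, s, u}, v→{v}; now {r, s, u, v}.
Read 'a': r→{r, v}, s→{t, u}, u→{v}, v→{u}; now {r, t, u, v}.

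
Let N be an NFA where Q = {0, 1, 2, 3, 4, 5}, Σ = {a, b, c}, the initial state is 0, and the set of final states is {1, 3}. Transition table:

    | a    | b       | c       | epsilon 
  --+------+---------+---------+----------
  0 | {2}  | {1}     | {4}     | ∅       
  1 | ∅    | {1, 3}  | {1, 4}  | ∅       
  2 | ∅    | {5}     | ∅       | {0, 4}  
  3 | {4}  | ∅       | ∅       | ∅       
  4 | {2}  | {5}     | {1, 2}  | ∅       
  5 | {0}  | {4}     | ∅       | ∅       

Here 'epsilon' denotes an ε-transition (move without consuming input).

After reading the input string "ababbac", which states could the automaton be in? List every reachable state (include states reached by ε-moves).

Start in {0}.
Read 'a': {0} → {0, 2, 4}.
Read 'b': {0, 2, 4} → {1, 5}.
Read 'a': {1, 5} → {0}.
Read 'b': {0} → {1}.
Read 'b': {1} → {1, 3}.
Read 'a': {1, 3} → {4}.
Read 'c': {4} → {0, 1, 2, 4}.

{0, 1, 2, 4}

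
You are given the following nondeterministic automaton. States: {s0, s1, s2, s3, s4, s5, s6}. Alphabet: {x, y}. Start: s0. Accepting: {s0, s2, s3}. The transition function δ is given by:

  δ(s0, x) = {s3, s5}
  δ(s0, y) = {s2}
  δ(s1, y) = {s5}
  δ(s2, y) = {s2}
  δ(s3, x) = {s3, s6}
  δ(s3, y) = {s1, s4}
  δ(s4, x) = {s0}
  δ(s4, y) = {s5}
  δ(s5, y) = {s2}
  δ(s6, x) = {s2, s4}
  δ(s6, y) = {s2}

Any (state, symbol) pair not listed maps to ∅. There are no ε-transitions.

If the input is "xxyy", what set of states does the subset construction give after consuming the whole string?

Start in {s0}.
Read 'x': {s0} → {s3, s5}.
Read 'x': {s3, s5} → {s3, s6}.
Read 'y': {s3, s6} → {s1, s2, s4}.
Read 'y': {s1, s2, s4} → {s2, s5}.

{s2, s5}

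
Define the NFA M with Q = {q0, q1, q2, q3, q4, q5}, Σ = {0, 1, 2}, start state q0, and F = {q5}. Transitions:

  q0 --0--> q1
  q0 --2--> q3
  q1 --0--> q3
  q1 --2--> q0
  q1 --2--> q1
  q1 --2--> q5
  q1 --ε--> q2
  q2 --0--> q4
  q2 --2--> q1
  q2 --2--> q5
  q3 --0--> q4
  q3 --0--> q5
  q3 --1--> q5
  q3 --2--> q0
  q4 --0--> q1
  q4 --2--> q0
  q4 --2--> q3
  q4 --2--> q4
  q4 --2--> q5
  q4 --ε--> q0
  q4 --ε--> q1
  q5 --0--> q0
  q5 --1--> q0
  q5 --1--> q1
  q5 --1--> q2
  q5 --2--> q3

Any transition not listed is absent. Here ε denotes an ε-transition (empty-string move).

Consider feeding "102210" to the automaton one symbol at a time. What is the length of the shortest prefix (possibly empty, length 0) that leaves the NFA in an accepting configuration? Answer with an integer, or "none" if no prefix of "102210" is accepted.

Start in {q0}.
Read '1': {q0} → ∅.
The set is empty and remains empty for the remaining 5 symbols.
No reachable set along the way intersects F.

none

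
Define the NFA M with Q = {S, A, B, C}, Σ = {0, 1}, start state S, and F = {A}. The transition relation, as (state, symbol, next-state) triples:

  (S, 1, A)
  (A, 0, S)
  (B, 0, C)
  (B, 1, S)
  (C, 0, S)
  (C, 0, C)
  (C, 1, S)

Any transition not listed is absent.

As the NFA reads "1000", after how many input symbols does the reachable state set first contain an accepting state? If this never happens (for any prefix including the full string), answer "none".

1

Start in {S}.
Read '1': S→{A}; now {A}.
None of the earlier sets intersect F, but {A} does.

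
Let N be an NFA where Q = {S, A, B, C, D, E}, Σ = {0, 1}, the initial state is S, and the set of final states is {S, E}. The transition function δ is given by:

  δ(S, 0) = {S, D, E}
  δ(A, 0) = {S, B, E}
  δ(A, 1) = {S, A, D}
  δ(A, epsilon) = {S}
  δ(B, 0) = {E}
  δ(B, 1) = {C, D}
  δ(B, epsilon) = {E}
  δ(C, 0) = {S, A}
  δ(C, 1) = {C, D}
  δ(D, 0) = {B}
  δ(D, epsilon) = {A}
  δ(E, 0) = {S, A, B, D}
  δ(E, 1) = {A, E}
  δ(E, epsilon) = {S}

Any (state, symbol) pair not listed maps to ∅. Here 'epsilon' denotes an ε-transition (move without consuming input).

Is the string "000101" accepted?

Start in {S}.
Read '0': {S} → {S, A, D, E}.
Read '0': {S, A, D, E} → {S, A, B, D, E}.
Read '0': {S, A, B, D, E} → {S, A, B, D, E}.
Read '1': {S, A, B, D, E} → {S, A, C, D, E}.
Read '0': {S, A, C, D, E} → {S, A, B, D, E}.
Read '1': {S, A, B, D, E} → {S, A, C, D, E}.
The final set {S, A, C, D, E} contains the accepting states S, E.

Yes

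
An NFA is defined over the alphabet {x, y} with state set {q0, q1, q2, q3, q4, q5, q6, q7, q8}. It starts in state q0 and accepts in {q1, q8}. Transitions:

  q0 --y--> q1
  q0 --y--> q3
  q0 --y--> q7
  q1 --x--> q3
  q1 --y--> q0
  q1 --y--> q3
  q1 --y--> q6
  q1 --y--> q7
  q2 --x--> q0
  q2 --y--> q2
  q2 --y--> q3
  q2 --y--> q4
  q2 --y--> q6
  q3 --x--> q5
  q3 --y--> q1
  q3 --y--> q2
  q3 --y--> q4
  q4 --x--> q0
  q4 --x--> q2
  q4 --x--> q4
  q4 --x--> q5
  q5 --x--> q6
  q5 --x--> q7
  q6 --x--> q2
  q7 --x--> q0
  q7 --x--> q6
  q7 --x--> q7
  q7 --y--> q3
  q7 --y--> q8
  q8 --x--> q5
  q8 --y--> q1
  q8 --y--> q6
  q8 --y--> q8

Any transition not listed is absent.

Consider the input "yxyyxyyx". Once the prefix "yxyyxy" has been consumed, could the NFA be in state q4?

Yes

Start in {q0}.
Read 'y': {q0} → {q1, q3, q7}.
Read 'x': {q1, q3, q7} → {q0, q3, q5, q6, q7}.
Read 'y': {q0, q3, q5, q6, q7} → {q1, q2, q3, q4, q7, q8}.
Read 'y': {q1, q2, q3, q4, q7, q8} → {q0, q1, q2, q3, q4, q6, q7, q8}.
Read 'x': {q0, q1, q2, q3, q4, q6, q7, q8} → {q0, q2, q3, q4, q5, q6, q7}.
Read 'y': {q0, q2, q3, q4, q5, q6, q7} → {q1, q2, q3, q4, q6, q7, q8}.
State q4 is in {q1, q2, q3, q4, q6, q7, q8}.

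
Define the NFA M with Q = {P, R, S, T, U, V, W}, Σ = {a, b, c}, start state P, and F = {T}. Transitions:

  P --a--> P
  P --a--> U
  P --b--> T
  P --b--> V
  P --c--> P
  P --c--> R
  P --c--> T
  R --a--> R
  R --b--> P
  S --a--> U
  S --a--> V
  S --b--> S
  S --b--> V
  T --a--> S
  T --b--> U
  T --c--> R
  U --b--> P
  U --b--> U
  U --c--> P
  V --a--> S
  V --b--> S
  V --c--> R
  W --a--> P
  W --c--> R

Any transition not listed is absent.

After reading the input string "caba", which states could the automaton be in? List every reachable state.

{P, S, U, V}

Start in {P}.
Read 'c': {P} → {P, R, T}.
Read 'a': {P, R, T} → {P, R, S, U}.
Read 'b': {P, R, S, U} → {P, S, T, U, V}.
Read 'a': {P, S, T, U, V} → {P, S, U, V}.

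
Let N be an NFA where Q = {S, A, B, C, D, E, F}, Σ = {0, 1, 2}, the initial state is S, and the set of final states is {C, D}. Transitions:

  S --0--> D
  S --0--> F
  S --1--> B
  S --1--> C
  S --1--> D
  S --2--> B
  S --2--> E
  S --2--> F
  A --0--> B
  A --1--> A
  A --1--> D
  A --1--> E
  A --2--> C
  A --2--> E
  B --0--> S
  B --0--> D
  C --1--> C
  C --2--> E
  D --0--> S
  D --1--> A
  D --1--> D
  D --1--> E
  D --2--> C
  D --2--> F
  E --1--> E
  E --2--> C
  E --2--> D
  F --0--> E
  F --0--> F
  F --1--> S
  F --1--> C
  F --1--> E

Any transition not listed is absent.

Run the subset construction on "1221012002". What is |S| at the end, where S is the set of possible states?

2

Start in {S}.
Read '1': S→{B, C, D}; now {B, C, D}.
Read '2': B→∅, C→{E}, D→{C, F}; now {C, E, F}.
Read '2': C→{E}, E→{C, D}, F→∅; now {C, D, E}.
Read '1': C→{C}, D→{A, D, E}, E→{E}; now {A, C, D, E}.
Read '0': A→{B}, C→∅, D→{S}, E→∅; now {S, B}.
Read '1': S→{B, C, D}, B→∅; now {B, C, D}.
Read '2': B→∅, C→{E}, D→{C, F}; now {C, E, F}.
Read '0': C→∅, E→∅, F→{E, F}; now {E, F}.
Read '0': E→∅, F→{E, F}; now {E, F}.
Read '2': E→{C, D}, F→∅; now {C, D}.
That set has 2 states.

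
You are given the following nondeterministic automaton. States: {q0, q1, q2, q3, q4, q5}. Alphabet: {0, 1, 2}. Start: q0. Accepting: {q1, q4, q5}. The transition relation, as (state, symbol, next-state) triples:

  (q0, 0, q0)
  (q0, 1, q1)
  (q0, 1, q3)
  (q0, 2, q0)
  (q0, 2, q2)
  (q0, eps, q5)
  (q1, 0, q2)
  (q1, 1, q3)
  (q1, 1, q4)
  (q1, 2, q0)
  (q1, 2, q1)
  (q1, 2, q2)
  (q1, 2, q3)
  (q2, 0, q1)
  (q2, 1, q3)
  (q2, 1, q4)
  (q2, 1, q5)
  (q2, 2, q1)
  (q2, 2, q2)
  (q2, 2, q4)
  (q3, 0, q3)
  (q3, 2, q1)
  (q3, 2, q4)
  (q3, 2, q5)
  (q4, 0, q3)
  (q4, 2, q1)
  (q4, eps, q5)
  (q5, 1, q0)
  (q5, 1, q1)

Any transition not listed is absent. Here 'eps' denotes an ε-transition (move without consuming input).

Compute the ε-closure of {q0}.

{q0, q5}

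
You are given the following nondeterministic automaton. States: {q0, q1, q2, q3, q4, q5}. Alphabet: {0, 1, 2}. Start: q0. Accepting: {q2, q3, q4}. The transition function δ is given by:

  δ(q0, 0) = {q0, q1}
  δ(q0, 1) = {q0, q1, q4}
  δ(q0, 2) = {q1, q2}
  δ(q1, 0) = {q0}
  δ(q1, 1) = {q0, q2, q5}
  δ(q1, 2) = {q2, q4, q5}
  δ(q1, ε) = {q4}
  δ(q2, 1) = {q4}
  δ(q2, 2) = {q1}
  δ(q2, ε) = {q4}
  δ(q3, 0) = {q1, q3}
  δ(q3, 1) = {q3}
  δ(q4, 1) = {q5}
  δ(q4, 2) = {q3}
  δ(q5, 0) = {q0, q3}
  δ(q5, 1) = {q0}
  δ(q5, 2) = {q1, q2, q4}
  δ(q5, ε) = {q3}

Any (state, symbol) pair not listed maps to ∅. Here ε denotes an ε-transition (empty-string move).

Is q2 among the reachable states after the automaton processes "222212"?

Start in {q0}.
Read '2': q0→{q1, q2}; union {q1, q2}; ε-closure = {q1, q2, q4}.
Read '2': q1→{q2, q4, q5}, q2→{q1}, q4→{q3}; now {q1, q2, q3, q4, q5}.
Read '2': q1→{q2, q4, q5}, q2→{q1}, q3→∅, q4→{q3}, q5→{q1, q2, q4}; now {q1, q2, q3, q4, q5}.
Read '2': q1→{q2, q4, q5}, q2→{q1}, q3→∅, q4→{q3}, q5→{q1, q2, q4}; now {q1, q2, q3, q4, q5}.
Read '1': q1→{q0, q2, q5}, q2→{q4}, q3→{q3}, q4→{q5}, q5→{q0}; now {q0, q2, q3, q4, q5}.
Read '2': q0→{q1, q2}, q2→{q1}, q3→∅, q4→{q3}, q5→{q1, q2, q4}; now {q1, q2, q3, q4}.
State q2 is in {q1, q2, q3, q4}.

Yes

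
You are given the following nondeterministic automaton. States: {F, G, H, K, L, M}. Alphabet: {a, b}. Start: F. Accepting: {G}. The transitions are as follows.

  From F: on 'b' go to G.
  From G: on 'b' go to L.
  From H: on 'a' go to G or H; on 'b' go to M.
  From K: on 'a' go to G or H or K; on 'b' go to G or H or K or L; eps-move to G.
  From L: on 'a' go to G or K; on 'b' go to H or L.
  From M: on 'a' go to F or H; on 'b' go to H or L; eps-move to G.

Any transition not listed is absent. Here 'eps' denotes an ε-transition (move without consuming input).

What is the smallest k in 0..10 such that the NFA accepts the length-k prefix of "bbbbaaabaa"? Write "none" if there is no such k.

1

Start in {F}.
Read 'b': {F} → {G}.
None of the earlier sets intersect F, but {G} does.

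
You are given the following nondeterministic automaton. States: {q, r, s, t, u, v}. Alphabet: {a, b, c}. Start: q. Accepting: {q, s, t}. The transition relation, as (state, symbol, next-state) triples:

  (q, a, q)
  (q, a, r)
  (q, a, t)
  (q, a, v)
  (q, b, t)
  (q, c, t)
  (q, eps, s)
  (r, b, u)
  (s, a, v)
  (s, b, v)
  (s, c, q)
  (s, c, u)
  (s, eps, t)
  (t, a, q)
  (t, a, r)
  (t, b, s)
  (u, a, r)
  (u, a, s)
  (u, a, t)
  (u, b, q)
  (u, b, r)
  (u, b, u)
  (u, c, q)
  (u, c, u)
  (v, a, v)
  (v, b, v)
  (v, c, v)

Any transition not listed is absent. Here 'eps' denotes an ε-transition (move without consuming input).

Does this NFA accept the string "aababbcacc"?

Start: ε-closure({q}) = {q, s, t}.
Read 'a': q→{q, r, t, v}, s→{v}, t→{q, r}; union {q, r, t, v}; ε-closure = {q, r, s, t, v}.
Read 'a': q→{q, r, t, v}, r→∅, s→{v}, t→{q, r}, v→{v}; union {q, r, t, v}; ε-closure = {q, r, s, t, v}.
Read 'b': q→{t}, r→{u}, s→{v}, t→{s}, v→{v}; now {s, t, u, v}.
Read 'a': s→{v}, t→{q, r}, u→{r, s, t}, v→{v}; now {q, r, s, t, v}.
Read 'b': q→{t}, r→{u}, s→{v}, t→{s}, v→{v}; now {s, t, u, v}.
Read 'b': s→{v}, t→{s}, u→{q, r, u}, v→{v}; union {q, r, s, u, v}; ε-closure = {q, r, s, t, u, v}.
Read 'c': q→{t}, r→∅, s→{q, u}, t→∅, u→{q, u}, v→{v}; union {q, t, u, v}; ε-closure = {q, s, t, u, v}.
Read 'a': q→{q, r, t, v}, s→{v}, t→{q, r}, u→{r, s, t}, v→{v}; now {q, r, s, t, v}.
Read 'c': q→{t}, r→∅, s→{q, u}, t→∅, v→{v}; union {q, t, u, v}; ε-closure = {q, s, t, u, v}.
Read 'c': q→{t}, s→{q, u}, t→∅, u→{q, u}, v→{v}; union {q, t, u, v}; ε-closure = {q, s, t, u, v}.
The final set {q, s, t, u, v} contains the accepting states q, s, t.

Yes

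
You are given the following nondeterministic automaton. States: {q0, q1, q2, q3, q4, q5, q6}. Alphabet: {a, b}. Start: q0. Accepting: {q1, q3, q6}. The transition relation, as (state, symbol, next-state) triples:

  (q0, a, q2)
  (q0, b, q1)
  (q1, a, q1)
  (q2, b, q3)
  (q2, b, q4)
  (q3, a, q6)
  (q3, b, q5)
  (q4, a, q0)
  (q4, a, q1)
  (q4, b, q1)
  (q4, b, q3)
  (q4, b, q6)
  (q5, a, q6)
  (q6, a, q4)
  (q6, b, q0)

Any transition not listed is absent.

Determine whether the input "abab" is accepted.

Yes

Start in {q0}.
Read 'a': q0→{q2}; now {q2}.
Read 'b': q2→{q3, q4}; now {q3, q4}.
Read 'a': q3→{q6}, q4→{q0, q1}; now {q0, q1, q6}.
Read 'b': q0→{q1}, q1→∅, q6→{q0}; now {q0, q1}.
The final set {q0, q1} contains the accepting state q1.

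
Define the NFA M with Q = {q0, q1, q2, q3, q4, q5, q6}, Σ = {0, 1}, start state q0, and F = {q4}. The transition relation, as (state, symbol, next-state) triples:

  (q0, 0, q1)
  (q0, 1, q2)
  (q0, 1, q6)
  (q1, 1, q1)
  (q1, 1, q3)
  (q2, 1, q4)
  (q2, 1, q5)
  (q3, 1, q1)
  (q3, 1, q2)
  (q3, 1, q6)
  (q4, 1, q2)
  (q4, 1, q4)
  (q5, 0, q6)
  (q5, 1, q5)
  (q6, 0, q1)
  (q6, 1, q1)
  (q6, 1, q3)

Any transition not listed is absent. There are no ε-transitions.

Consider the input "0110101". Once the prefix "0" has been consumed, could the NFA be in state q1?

Yes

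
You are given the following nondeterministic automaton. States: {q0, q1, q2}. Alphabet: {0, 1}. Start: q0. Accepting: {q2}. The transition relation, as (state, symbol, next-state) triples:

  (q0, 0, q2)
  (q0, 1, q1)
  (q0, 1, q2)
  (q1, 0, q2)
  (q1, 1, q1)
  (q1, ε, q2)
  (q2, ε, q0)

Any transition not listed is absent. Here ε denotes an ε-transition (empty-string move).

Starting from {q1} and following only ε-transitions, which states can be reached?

{q0, q1, q2}

Begin with {q1}.
ε-move q1 → q2; add q2.
ε-move q2 → q0; add q0.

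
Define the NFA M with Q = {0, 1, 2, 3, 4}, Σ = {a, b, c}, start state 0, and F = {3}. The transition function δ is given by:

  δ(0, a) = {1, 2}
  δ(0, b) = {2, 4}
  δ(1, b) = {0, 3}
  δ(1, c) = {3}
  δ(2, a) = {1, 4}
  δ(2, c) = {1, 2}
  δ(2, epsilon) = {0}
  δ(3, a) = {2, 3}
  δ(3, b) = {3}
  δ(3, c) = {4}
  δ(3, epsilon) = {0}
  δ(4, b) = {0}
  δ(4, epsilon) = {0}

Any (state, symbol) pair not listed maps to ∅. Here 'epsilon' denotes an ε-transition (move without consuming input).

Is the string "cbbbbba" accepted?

No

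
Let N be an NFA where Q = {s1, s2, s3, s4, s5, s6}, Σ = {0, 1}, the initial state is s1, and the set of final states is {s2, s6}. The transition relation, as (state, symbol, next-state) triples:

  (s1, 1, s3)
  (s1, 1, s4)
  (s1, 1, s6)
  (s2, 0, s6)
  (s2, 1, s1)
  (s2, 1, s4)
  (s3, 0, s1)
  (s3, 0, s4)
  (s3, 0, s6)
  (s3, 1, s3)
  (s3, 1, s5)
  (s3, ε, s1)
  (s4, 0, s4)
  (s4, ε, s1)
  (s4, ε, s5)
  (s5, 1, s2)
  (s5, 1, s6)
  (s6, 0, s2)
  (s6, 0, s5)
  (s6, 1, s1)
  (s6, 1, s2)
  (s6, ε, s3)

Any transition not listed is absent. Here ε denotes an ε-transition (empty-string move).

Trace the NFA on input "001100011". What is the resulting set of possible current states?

∅

Start in {s1}.
Read '0': s1→∅; now ∅.
The set is empty and remains empty for the remaining 8 symbols.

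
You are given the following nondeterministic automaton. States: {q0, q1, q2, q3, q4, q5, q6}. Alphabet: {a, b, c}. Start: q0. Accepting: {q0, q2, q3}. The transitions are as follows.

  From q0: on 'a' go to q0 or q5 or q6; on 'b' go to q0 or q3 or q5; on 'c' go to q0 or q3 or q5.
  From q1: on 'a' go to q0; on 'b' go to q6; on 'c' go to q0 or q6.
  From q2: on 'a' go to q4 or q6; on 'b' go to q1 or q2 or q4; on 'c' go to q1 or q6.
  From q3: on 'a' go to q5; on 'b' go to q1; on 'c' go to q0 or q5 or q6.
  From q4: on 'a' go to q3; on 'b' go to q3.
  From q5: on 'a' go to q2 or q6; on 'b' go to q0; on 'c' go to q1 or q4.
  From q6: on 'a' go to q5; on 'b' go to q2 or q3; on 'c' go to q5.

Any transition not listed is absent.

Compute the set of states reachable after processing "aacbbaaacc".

{q0, q1, q3, q4, q5, q6}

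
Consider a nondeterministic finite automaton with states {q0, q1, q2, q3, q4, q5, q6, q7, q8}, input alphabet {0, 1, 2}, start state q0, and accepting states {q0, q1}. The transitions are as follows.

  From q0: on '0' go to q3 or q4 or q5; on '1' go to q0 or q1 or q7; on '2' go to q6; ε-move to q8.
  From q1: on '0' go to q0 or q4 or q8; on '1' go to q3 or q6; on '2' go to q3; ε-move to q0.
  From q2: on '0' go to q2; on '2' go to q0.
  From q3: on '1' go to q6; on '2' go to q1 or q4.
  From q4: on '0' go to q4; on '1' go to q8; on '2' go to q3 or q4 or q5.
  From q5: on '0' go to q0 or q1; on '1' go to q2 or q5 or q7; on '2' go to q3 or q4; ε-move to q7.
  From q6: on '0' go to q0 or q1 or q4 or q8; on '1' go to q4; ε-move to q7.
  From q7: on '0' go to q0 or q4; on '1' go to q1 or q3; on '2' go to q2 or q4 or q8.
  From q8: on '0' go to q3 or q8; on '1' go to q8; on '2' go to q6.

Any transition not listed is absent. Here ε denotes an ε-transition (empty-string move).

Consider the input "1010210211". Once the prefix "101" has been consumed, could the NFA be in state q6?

Yes

Start: ε-closure({q0}) = {q0, q8}.
Read '1': q0→{q0, q1, q7}, q8→{q8}; now {q0, q1, q7, q8}.
Read '0': q0→{q3, q4, q5}, q1→{q0, q4, q8}, q7→{q0, q4}, q8→{q3, q8}; union {q0, q3, q4, q5, q8}; ε-closure = {q0, q3, q4, q5, q7, q8}.
Read '1': q0→{q0, q1, q7}, q3→{q6}, q4→{q8}, q5→{q2, q5, q7}, q7→{q1, q3}, q8→{q8}; now {q0, q1, q2, q3, q5, q6, q7, q8}.
State q6 is in {q0, q1, q2, q3, q5, q6, q7, q8}.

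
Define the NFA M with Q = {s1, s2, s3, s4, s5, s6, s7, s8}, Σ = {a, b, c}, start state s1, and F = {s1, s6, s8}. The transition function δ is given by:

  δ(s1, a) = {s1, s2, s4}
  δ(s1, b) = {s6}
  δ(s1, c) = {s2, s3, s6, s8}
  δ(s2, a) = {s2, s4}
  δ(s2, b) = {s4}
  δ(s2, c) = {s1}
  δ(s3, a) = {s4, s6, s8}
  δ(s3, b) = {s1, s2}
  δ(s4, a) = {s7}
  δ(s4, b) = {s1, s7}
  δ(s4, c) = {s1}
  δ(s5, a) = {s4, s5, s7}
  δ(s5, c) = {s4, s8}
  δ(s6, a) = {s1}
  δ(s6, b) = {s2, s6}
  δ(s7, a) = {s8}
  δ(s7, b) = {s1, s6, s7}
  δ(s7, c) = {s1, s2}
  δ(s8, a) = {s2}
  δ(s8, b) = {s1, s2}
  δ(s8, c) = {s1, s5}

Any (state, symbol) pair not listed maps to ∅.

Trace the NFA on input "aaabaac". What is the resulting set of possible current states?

{s1, s2, s3, s5, s6, s8}

Start in {s1}.
Read 'a': {s1} → {s1, s2, s4}.
Read 'a': {s1, s2, s4} → {s1, s2, s4, s7}.
Read 'a': {s1, s2, s4, s7} → {s1, s2, s4, s7, s8}.
Read 'b': {s1, s2, s4, s7, s8} → {s1, s2, s4, s6, s7}.
Read 'a': {s1, s2, s4, s6, s7} → {s1, s2, s4, s7, s8}.
Read 'a': {s1, s2, s4, s7, s8} → {s1, s2, s4, s7, s8}.
Read 'c': {s1, s2, s4, s7, s8} → {s1, s2, s3, s5, s6, s8}.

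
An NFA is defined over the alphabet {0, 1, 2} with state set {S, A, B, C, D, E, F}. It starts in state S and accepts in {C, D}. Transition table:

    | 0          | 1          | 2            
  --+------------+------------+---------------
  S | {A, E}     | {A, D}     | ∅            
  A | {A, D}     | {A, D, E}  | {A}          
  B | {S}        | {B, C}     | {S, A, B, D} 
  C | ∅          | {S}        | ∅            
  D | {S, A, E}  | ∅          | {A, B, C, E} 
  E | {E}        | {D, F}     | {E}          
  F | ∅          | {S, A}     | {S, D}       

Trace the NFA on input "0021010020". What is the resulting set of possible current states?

{S, A, D, E}

Start in {S}.
Read '0': {S} → {A, E}.
Read '0': {A, E} → {A, D, E}.
Read '2': {A, D, E} → {A, B, C, E}.
Read '1': {A, B, C, E} → {S, A, B, C, D, E, F}.
Read '0': {S, A, B, C, D, E, F} → {S, A, D, E}.
Read '1': {S, A, D, E} → {A, D, E, F}.
Read '0': {A, D, E, F} → {S, A, D, E}.
Read '0': {S, A, D, E} → {S, A, D, E}.
Read '2': {S, A, D, E} → {A, B, C, E}.
Read '0': {A, B, C, E} → {S, A, D, E}.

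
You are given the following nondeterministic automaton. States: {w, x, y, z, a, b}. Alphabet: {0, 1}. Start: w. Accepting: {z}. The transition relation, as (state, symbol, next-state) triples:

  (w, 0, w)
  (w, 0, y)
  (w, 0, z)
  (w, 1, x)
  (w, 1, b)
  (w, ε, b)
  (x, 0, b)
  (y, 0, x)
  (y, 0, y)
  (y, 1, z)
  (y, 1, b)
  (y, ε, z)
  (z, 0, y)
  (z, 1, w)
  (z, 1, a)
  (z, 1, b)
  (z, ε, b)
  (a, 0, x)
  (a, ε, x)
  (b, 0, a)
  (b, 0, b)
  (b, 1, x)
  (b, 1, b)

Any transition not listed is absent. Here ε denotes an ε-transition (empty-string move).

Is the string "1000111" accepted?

No

Start: ε-closure({w}) = {w, b}.
Read '1': {w, b} → {x, b}.
Read '0': {x, b} → {x, a, b}.
Read '0': {x, a, b} → {x, a, b}.
Read '0': {x, a, b} → {x, a, b}.
Read '1': {x, a, b} → {x, b}.
Read '1': {x, b} → {x, b}.
Read '1': {x, b} → {x, b}.
The final set {x, b} contains no accepting state.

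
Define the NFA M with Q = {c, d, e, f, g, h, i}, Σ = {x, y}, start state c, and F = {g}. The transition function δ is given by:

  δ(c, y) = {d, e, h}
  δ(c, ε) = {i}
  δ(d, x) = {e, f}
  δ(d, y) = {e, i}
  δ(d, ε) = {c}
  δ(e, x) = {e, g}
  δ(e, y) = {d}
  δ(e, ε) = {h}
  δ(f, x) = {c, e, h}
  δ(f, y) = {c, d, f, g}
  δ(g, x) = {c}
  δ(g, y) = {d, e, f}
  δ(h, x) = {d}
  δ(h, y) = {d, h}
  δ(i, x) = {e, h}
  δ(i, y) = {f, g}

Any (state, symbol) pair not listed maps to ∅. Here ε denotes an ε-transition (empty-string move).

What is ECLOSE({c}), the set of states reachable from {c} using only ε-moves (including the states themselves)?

Begin with {c}.
ε-move c → i; add i.

{c, i}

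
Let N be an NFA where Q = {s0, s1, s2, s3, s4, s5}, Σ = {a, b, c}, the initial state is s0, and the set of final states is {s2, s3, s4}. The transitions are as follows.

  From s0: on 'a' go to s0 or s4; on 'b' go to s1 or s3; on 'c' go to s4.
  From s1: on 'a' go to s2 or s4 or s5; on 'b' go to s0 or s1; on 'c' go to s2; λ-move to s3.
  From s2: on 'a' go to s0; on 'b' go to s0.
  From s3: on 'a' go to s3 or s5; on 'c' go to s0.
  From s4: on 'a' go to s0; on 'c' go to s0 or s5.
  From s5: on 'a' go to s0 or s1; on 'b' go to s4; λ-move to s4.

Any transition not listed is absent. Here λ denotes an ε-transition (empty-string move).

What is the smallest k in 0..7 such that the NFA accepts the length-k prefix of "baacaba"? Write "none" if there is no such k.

1

Start in {s0}.
Read 'b': s0→{s1, s3}; now {s1, s3}.
None of the earlier sets intersect F, but {s1, s3} does.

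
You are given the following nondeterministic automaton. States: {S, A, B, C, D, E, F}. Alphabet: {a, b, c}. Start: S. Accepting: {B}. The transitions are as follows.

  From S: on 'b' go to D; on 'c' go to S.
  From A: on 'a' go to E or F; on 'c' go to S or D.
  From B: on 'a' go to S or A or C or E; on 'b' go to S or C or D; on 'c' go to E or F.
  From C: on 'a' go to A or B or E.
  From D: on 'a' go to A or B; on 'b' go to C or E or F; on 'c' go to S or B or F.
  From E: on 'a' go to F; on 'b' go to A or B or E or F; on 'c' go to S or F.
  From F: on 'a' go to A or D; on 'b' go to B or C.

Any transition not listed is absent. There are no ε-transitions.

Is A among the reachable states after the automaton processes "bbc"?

No

Start in {S}.
Read 'b': S→{D}; now {D}.
Read 'b': D→{C, E, F}; now {C, E, F}.
Read 'c': C→∅, E→{S, F}, F→∅; now {S, F}.
State A is not in {S, F}.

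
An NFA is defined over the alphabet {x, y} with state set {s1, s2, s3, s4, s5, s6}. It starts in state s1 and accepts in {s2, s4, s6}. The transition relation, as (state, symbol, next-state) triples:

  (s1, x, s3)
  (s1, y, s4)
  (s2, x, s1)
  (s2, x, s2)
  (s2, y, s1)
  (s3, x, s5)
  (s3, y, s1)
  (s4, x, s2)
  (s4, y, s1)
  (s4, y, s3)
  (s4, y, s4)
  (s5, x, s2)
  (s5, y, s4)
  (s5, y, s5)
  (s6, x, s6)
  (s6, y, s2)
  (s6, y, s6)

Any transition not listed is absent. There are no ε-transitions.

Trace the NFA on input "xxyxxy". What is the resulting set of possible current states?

Start in {s1}.
Read 'x': s1→{s3}; now {s3}.
Read 'x': s3→{s5}; now {s5}.
Read 'y': s5→{s4, s5}; now {s4, s5}.
Read 'x': s4→{s2}, s5→{s2}; now {s2}.
Read 'x': s2→{s1, s2}; now {s1, s2}.
Read 'y': s1→{s4}, s2→{s1}; now {s1, s4}.

{s1, s4}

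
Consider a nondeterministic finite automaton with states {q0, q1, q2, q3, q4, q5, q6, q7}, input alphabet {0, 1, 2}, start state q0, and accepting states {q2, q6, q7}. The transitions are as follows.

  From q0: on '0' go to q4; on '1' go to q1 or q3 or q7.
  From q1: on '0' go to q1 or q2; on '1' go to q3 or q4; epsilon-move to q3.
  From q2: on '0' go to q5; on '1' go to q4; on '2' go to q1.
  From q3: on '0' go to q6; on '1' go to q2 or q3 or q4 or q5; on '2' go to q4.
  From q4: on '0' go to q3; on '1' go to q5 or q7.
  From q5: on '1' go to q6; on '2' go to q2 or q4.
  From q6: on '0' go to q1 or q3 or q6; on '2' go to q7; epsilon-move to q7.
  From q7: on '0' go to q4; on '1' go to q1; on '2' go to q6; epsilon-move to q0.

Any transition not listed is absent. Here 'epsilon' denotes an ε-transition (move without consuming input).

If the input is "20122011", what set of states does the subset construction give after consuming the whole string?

Start in {q0}.
Read '2': {q0} → ∅.
The set is empty and remains empty for the remaining 7 symbols.

∅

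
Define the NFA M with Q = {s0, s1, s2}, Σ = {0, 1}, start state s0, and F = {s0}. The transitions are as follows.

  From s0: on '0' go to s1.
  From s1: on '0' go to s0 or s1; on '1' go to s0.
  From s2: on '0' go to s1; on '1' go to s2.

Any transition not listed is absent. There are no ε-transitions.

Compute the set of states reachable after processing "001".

Start in {s0}.
Read '0': s0→{s1}; now {s1}.
Read '0': s1→{s0, s1}; now {s0, s1}.
Read '1': s0→∅, s1→{s0}; now {s0}.

{s0}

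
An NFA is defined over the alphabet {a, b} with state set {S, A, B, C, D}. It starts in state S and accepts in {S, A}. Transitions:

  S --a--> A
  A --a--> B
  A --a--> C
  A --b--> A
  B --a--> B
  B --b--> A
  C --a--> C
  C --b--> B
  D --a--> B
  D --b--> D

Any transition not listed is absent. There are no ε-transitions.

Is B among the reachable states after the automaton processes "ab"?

No

Start in {S}.
Read 'a': S→{A}; now {A}.
Read 'b': A→{A}; now {A}.
State B is not in {A}.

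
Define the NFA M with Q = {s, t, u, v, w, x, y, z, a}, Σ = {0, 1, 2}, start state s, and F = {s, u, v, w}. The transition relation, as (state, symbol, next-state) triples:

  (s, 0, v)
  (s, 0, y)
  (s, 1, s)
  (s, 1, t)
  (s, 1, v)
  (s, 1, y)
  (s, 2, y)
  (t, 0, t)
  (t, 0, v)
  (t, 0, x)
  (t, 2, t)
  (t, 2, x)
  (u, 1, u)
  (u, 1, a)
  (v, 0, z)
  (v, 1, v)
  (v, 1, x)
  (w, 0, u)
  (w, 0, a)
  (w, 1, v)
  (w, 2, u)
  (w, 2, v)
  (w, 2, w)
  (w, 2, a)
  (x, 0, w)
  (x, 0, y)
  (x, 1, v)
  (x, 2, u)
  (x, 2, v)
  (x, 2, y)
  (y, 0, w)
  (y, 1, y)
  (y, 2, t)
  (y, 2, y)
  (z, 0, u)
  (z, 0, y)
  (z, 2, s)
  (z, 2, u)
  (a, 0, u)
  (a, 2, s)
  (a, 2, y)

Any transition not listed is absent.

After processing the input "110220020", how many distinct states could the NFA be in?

Start in {s}.
Read '1': {s} → {s, t, v, y}.
Read '1': {s, t, v, y} → {s, t, v, x, y}.
Read '0': {s, t, v, x, y} → {t, v, w, x, y, z}.
Read '2': {t, v, w, x, y, z} → {s, t, u, v, w, x, y, a}.
Read '2': {s, t, u, v, w, x, y, a} → {s, t, u, v, w, x, y, a}.
Read '0': {s, t, u, v, w, x, y, a} → {t, u, v, w, x, y, z, a}.
Read '0': {t, u, v, w, x, y, z, a} → {t, u, v, w, x, y, z, a}.
Read '2': {t, u, v, w, x, y, z, a} → {s, t, u, v, w, x, y, a}.
Read '0': {s, t, u, v, w, x, y, a} → {t, u, v, w, x, y, z, a}.
That set has 8 states.

8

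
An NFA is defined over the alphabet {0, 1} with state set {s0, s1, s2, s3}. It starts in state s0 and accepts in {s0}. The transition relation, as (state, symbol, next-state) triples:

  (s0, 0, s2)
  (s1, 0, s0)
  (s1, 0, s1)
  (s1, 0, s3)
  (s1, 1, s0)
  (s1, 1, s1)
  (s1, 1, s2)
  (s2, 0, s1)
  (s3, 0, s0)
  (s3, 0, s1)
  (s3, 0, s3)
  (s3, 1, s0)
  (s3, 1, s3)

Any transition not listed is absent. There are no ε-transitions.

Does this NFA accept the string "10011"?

Start in {s0}.
Read '1': {s0} → ∅.
The set is empty and remains empty for the remaining 4 symbols.
The final set ∅ contains no accepting state.

No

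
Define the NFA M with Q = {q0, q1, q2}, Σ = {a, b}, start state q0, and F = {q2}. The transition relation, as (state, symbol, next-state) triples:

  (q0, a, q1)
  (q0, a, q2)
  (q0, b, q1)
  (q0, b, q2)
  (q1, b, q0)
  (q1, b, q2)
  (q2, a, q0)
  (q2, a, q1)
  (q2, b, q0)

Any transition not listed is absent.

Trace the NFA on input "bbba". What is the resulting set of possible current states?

Start in {q0}.
Read 'b': q0→{q1, q2}; now {q1, q2}.
Read 'b': q1→{q0, q2}, q2→{q0}; now {q0, q2}.
Read 'b': q0→{q1, q2}, q2→{q0}; now {q0, q1, q2}.
Read 'a': q0→{q1, q2}, q1→∅, q2→{q0, q1}; now {q0, q1, q2}.

{q0, q1, q2}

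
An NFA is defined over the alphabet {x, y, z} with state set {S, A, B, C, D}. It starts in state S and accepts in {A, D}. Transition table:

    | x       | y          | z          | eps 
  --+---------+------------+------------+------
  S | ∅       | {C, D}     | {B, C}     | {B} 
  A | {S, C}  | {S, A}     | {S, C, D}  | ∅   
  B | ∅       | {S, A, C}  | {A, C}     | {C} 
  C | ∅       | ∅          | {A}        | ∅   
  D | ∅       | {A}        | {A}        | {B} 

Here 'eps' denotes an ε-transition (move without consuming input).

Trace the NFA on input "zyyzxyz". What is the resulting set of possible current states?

{S, A, B, C, D}

Start: ε-closure({S}) = {S, B, C}.
Read 'z': {S, B, C} → {A, B, C}.
Read 'y': {A, B, C} → {S, A, B, C}.
Read 'y': {S, A, B, C} → {S, A, B, C, D}.
Read 'z': {S, A, B, C, D} → {S, A, B, C, D}.
Read 'x': {S, A, B, C, D} → {S, B, C}.
Read 'y': {S, B, C} → {S, A, B, C, D}.
Read 'z': {S, A, B, C, D} → {S, A, B, C, D}.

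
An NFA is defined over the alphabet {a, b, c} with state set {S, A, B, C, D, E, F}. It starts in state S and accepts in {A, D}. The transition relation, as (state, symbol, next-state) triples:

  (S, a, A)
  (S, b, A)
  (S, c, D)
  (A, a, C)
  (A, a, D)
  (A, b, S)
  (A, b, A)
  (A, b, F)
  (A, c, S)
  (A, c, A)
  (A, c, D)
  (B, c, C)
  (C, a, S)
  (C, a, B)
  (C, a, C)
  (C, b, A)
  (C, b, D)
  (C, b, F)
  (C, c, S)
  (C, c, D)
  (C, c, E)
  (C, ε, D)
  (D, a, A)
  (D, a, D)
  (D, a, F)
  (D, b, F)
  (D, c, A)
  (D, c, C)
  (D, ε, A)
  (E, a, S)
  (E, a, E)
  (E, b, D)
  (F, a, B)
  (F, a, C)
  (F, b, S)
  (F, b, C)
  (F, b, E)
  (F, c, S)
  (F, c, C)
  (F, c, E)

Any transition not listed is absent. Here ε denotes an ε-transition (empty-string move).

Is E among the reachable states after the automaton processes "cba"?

No

Start in {S}.
Read 'c': S→{D}; union {D}; ε-closure = {A, D}.
Read 'b': A→{S, A, F}, D→{F}; now {S, A, F}.
Read 'a': S→{A}, A→{C, D}, F→{B, C}; now {A, B, C, D}.
State E is not in {A, B, C, D}.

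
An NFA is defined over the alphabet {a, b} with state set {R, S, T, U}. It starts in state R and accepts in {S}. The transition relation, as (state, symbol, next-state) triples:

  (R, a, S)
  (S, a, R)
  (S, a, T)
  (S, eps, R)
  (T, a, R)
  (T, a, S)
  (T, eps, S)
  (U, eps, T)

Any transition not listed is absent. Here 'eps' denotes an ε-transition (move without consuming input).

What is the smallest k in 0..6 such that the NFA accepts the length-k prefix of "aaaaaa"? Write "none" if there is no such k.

1

Start in {R}.
Read 'a': R→{S}; union {S}; ε-closure = {R, S}.
None of the earlier sets intersect F, but {R, S} does.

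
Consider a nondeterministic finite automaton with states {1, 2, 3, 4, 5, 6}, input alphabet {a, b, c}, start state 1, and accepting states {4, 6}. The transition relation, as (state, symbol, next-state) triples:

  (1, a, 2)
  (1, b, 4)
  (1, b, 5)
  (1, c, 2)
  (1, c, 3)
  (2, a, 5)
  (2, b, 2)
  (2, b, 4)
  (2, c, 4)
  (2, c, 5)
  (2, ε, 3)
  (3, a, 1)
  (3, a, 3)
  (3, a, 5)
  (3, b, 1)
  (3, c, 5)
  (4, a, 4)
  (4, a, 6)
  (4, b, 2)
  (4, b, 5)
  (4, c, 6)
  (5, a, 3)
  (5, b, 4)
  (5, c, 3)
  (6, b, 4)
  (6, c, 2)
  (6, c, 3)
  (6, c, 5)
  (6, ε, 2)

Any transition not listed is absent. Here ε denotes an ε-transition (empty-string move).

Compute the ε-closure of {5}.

Begin with {5}.
No ε-moves leave this set, so the closure equals the set itself.

{5}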